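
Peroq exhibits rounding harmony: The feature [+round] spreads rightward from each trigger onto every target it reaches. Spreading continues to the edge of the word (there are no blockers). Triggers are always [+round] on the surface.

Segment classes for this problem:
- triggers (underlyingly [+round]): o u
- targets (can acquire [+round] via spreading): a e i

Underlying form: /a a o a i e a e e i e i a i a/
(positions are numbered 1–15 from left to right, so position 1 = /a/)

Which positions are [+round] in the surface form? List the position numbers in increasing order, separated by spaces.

From /o/ at 3 rightward: 4 /a/ → [+round]; 5 /i/ → [+round]; 6 /e/ → [+round]; 7 /a/ → [+round]; 8 /e/ → [+round]; 9 /e/ → [+round]; 10 /i/ → [+round]; 11 /e/ → [+round]; 12 /i/ → [+round]; 13 /a/ → [+round]; 14 /i/ → [+round]; 15 /a/ → [+round]; word edge.
Targets with no active source: positions 1 2 stay [-round].

3 4 5 6 7 8 9 10 11 12 13 14 15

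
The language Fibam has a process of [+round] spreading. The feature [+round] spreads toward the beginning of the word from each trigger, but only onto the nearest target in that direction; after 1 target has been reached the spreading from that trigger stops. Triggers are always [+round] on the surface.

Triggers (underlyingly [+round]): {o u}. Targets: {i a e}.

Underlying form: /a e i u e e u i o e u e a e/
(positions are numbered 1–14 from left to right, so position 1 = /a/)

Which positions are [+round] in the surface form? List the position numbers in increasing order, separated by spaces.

3 4 6 7 8 9 10 11

From /u/ at 4 leftward: 3 /i/ → [+round]; bound reached.
From /u/ at 7 leftward: 6 /e/ → [+round]; bound reached.
From /o/ at 9 leftward: 8 /i/ → [+round]; bound reached.
From /u/ at 11 leftward: 10 /e/ → [+round]; bound reached.
Targets with no active source: positions 1 2 5 12 13 14 stay [-round].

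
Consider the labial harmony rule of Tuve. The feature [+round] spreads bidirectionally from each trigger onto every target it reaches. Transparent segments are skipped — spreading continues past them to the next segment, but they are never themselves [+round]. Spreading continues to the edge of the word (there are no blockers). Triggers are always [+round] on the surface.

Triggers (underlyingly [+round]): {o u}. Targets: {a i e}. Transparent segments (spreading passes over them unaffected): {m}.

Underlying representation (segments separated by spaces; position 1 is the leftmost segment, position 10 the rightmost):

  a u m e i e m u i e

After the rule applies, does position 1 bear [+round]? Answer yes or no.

yes

From /u/ at 2 rightward: 3 /m/ transparent; 4 /e/ → [+round]; 5 /i/ → [+round]; 6 /e/ → [+round]; 7 /m/ transparent; 8 /u/ is itself a trigger — this domain ends here.
From /u/ at 2 leftward: 1 /a/ → [+round]; word edge.
From /u/ at 8 rightward: 9 /i/ → [+round]; 10 /e/ → [+round]; word edge.
From /u/ at 8 leftward: 7 /m/ transparent; 6 /e/ → [+round]; 5 /i/ → [+round]; 4 /e/ → [+round]; 3 /m/ transparent; 2 /u/ is itself a trigger — this domain ends here.
[+round] positions on the surface: 1 2 4 5 6 8 9 10.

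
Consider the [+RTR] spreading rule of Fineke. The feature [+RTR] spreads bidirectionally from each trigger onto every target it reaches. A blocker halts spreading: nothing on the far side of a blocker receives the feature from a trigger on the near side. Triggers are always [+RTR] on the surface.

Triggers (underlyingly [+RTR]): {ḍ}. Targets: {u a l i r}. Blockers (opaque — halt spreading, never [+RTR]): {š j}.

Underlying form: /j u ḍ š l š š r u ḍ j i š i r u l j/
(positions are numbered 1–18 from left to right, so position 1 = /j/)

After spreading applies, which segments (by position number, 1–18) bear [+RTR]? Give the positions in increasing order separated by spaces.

From /ḍ/ at 3 rightward: 4 /š/ blocks.
From /ḍ/ at 3 leftward: 2 /u/ → [+RTR]; 1 /j/ blocks.
From /ḍ/ at 10 rightward: 11 /j/ blocks.
From /ḍ/ at 10 leftward: 9 /u/ → [+RTR]; 8 /r/ → [+RTR]; 7 /š/ blocks.
Targets with no active source: positions 5 12 14 15 16 17 stay [-emphatic].

2 3 8 9 10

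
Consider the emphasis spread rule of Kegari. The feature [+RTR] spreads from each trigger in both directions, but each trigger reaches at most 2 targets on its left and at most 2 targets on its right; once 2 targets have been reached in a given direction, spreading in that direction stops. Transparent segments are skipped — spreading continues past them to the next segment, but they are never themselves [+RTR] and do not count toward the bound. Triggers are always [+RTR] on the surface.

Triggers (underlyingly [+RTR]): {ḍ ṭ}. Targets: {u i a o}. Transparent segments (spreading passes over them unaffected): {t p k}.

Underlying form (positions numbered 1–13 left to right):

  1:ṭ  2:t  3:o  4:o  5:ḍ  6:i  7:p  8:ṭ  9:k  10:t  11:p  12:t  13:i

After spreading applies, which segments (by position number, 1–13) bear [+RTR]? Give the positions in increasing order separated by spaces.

From /ṭ/ at 1 rightward: 2 /t/ transparent; 3 /o/ → [+RTR]; 4 /o/ → [+RTR]; bound reached.
From /ṭ/ at 1 leftward: word edge.
From /ḍ/ at 5 rightward: 6 /i/ → [+RTR]; 7 /p/ transparent; 8 /ṭ/ is itself a trigger — this domain ends here.
From /ḍ/ at 5 leftward: 4 /o/ → [+RTR]; 3 /o/ → [+RTR]; bound reached.
From /ṭ/ at 8 rightward: 9 /k/ transparent; 10 /t/ transparent; 11 /p/ transparent; 12 /t/ transparent; 13 /i/ → [+RTR]; word edge.
From /ṭ/ at 8 leftward: 7 /p/ transparent; 6 /i/ → [+RTR]; 5 /ḍ/ is itself a trigger — this domain ends here.

1 3 4 5 6 8 13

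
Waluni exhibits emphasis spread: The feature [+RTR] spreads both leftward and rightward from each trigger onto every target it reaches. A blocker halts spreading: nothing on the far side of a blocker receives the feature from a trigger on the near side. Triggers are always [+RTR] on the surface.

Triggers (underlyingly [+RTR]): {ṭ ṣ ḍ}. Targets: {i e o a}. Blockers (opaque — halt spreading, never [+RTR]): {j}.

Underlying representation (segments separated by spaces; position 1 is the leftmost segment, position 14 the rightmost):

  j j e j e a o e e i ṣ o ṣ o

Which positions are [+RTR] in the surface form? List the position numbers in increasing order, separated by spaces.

5 6 7 8 9 10 11 12 13 14

From /ṣ/ at 11 rightward: 12 /o/ → [+RTR]; 13 /ṣ/ is itself a trigger — this domain ends here.
From /ṣ/ at 11 leftward: 10 /i/ → [+RTR]; 9 /e/ → [+RTR]; 8 /e/ → [+RTR]; 7 /o/ → [+RTR]; 6 /a/ → [+RTR]; 5 /e/ → [+RTR]; 4 /j/ blocks.
From /ṣ/ at 13 rightward: 14 /o/ → [+RTR]; word edge.
From /ṣ/ at 13 leftward: 12 /o/ → [+RTR]; 11 /ṣ/ is itself a trigger — this domain ends here.
Target with no active source: position 3 stays [-emphatic].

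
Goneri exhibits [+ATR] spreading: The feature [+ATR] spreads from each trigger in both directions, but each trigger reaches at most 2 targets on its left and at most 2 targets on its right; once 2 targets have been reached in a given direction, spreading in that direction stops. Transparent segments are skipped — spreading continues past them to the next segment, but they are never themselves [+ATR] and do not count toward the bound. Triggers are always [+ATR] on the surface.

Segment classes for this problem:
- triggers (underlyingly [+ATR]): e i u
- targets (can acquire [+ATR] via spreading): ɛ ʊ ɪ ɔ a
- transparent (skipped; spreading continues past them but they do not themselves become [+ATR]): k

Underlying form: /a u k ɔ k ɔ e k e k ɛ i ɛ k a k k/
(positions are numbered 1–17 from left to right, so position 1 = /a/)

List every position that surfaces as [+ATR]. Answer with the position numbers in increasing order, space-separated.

From /u/ at 2 rightward: 3 /k/ transparent; 4 /ɔ/ → [+ATR]; 5 /k/ transparent; 6 /ɔ/ → [+ATR]; bound reached.
From /u/ at 2 leftward: 1 /a/ → [+ATR]; word edge.
From /e/ at 7 rightward: 8 /k/ transparent; 9 /e/ is itself a trigger — this domain ends here.
From /e/ at 7 leftward: 6 /ɔ/ → [+ATR]; 5 /k/ transparent; 4 /ɔ/ → [+ATR]; bound reached.
From /e/ at 9 rightward: 10 /k/ transparent; 11 /ɛ/ → [+ATR]; 12 /i/ is itself a trigger — this domain ends here.
From /e/ at 9 leftward: 8 /k/ transparent; 7 /e/ is itself a trigger — this domain ends here.
From /i/ at 12 rightward: 13 /ɛ/ → [+ATR]; 14 /k/ transparent; 15 /a/ → [+ATR]; bound reached.
From /i/ at 12 leftward: 11 /ɛ/ → [+ATR]; 10 /k/ transparent; 9 /e/ is itself a trigger — this domain ends here.

1 2 4 6 7 9 11 12 13 15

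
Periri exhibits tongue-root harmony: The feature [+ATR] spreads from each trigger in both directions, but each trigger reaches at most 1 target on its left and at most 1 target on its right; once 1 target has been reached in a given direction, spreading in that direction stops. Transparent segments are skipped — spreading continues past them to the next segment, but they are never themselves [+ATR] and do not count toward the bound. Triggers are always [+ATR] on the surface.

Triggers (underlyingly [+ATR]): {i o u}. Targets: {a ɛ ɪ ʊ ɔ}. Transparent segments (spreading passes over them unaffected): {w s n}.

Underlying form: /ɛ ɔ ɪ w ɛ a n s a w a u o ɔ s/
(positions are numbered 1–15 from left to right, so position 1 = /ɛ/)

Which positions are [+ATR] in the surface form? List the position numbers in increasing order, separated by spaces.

From /u/ at 12 rightward: 13 /o/ is itself a trigger — this domain ends here.
From /u/ at 12 leftward: 11 /a/ → [+ATR]; bound reached.
From /o/ at 13 rightward: 14 /ɔ/ → [+ATR]; bound reached.
From /o/ at 13 leftward: 12 /u/ is itself a trigger — this domain ends here.
Targets with no active source: positions 1 2 3 5 6 9 stay [-ATR].

11 12 13 14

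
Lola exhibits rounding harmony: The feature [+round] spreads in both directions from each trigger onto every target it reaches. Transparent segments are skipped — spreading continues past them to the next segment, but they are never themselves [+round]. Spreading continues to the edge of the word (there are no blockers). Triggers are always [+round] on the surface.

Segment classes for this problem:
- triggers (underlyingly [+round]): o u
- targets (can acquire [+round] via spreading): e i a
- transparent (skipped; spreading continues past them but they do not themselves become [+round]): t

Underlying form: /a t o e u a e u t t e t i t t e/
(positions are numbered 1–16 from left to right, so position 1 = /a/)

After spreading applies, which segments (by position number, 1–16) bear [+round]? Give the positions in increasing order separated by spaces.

From /o/ at 3 rightward: 4 /e/ → [+round]; 5 /u/ is itself a trigger — this domain ends here.
From /o/ at 3 leftward: 2 /t/ transparent; 1 /a/ → [+round]; word edge.
From /u/ at 5 rightward: 6 /a/ → [+round]; 7 /e/ → [+round]; 8 /u/ is itself a trigger — this domain ends here.
From /u/ at 5 leftward: 4 /e/ → [+round]; 3 /o/ is itself a trigger — this domain ends here.
From /u/ at 8 rightward: 9 /t/ transparent; 10 /t/ transparent; 11 /e/ → [+round]; 12 /t/ transparent; 13 /i/ → [+round]; 14 /t/ transparent; 15 /t/ transparent; 16 /e/ → [+round]; word edge.
From /u/ at 8 leftward: 7 /e/ → [+round]; 6 /a/ → [+round]; 5 /u/ is itself a trigger — this domain ends here.

1 3 4 5 6 7 8 11 13 16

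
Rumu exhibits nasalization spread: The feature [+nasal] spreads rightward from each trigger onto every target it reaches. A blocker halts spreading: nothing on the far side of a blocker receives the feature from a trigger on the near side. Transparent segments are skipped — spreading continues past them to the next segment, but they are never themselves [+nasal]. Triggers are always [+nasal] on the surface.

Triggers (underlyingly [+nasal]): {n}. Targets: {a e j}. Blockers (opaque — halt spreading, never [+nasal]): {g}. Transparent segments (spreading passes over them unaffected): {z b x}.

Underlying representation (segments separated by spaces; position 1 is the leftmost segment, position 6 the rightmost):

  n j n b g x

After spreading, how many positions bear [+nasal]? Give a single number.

From /n/ at 1 rightward: 2 /j/ → [+nasal]; 3 /n/ is itself a trigger — this domain ends here.
From /n/ at 3 rightward: 4 /b/ transparent; 5 /g/ blocks.
[+nasal] positions on the surface: 1 2 3.

3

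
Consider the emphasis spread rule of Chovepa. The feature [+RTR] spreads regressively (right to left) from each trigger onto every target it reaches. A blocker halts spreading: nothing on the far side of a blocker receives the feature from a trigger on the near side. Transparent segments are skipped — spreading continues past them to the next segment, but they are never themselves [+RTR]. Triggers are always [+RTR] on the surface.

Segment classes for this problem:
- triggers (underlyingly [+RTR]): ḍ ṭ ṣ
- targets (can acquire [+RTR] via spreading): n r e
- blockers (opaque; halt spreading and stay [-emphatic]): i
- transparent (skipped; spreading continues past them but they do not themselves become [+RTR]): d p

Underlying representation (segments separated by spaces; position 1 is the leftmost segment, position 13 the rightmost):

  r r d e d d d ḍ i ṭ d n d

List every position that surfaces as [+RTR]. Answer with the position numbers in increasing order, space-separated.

1 2 4 8 10

From /ḍ/ at 8 leftward: 7 /d/ transparent; 6 /d/ transparent; 5 /d/ transparent; 4 /e/ → [+RTR]; 3 /d/ transparent; 2 /r/ → [+RTR]; 1 /r/ → [+RTR]; word edge.
From /ṭ/ at 10 leftward: 9 /i/ blocks.
Target with no active source: position 12 stays [-emphatic].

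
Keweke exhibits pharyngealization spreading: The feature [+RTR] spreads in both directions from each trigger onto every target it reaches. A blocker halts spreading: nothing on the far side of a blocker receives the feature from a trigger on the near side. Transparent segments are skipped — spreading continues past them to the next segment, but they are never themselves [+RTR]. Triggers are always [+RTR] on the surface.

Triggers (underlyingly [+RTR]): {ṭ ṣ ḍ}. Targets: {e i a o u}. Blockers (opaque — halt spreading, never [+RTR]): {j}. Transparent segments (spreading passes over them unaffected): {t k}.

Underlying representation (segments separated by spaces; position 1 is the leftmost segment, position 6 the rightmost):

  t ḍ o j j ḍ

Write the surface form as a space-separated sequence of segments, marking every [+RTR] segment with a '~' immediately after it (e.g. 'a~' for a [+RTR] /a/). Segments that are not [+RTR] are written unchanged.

From /ḍ/ at 2 rightward: 3 /o/ → [+RTR]; 4 /j/ blocks.
From /ḍ/ at 2 leftward: 1 /t/ transparent; word edge.
From /ḍ/ at 6 rightward: word edge.
From /ḍ/ at 6 leftward: 5 /j/ blocks.
[+RTR] positions on the surface: 2 3 6.

t ḍ~ o~ j j ḍ~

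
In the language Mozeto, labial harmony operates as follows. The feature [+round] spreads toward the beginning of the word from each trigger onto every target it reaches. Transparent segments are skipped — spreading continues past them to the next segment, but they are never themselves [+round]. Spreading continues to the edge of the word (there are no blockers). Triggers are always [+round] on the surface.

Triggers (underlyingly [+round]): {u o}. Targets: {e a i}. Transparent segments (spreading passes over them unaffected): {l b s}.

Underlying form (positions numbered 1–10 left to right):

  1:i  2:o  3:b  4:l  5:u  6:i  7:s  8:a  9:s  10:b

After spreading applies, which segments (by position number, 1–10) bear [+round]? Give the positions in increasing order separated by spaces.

1 2 5

From /o/ at 2 leftward: 1 /i/ → [+round]; word edge.
From /u/ at 5 leftward: 4 /l/ transparent; 3 /b/ transparent; 2 /o/ is itself a trigger — this domain ends here.
Targets with no active source: positions 6 8 stay [-round].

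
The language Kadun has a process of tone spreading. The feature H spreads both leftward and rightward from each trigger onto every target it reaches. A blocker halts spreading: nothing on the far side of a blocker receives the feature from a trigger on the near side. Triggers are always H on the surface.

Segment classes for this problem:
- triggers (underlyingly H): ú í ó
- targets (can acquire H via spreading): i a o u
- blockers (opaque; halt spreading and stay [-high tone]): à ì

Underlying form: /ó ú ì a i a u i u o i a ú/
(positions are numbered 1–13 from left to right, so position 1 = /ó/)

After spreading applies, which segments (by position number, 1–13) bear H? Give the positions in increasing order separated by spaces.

1 2 4 5 6 7 8 9 10 11 12 13

From /ó/ at 1 rightward: 2 /ú/ is itself a trigger — this domain ends here.
From /ó/ at 1 leftward: word edge.
From /ú/ at 2 rightward: 3 /ì/ blocks.
From /ú/ at 2 leftward: 1 /ó/ is itself a trigger — this domain ends here.
From /ú/ at 13 rightward: word edge.
From /ú/ at 13 leftward: 12 /a/ → H; 11 /i/ → H; 10 /o/ → H; 9 /u/ → H; 8 /i/ → H; 7 /u/ → H; 6 /a/ → H; 5 /i/ → H; 4 /a/ → H; 3 /ì/ blocks.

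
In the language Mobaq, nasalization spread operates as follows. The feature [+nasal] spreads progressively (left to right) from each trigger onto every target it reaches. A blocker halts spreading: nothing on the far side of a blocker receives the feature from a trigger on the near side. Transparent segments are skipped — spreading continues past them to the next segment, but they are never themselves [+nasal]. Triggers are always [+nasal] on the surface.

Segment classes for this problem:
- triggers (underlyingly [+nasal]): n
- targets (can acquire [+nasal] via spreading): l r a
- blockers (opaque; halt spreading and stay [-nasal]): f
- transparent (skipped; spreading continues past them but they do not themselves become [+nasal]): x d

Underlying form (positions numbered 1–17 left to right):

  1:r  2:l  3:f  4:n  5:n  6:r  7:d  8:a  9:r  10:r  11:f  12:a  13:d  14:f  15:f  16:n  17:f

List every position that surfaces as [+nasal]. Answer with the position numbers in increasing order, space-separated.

From /n/ at 4 rightward: 5 /n/ is itself a trigger — this domain ends here.
From /n/ at 5 rightward: 6 /r/ → [+nasal]; 7 /d/ transparent; 8 /a/ → [+nasal]; 9 /r/ → [+nasal]; 10 /r/ → [+nasal]; 11 /f/ blocks.
From /n/ at 16 rightward: 17 /f/ blocks.
Targets with no active source: positions 1 2 12 stay [-nasal].

4 5 6 8 9 10 16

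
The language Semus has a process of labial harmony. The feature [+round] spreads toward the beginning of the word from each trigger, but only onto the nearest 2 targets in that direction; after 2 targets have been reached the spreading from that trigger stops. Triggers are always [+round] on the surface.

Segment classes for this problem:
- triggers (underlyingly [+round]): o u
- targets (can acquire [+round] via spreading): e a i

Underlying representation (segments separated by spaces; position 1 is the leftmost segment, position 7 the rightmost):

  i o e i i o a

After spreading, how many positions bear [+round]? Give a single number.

5

From /o/ at 2 leftward: 1 /i/ → [+round]; word edge.
From /o/ at 6 leftward: 5 /i/ → [+round]; 4 /i/ → [+round]; bound reached.
Targets with no active source: positions 3 7 stay [-round].
[+round] positions on the surface: 1 2 4 5 6.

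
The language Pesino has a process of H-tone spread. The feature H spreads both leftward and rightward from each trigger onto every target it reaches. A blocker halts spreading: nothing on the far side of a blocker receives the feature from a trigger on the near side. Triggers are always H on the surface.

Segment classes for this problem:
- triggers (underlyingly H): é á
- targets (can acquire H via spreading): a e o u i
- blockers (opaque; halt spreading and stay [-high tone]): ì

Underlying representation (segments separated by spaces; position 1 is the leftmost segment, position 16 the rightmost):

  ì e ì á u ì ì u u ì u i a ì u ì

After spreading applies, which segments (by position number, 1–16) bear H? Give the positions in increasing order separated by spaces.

4 5

From /á/ at 4 rightward: 5 /u/ → H; 6 /ì/ blocks.
From /á/ at 4 leftward: 3 /ì/ blocks.
Targets with no active source: positions 2 8 9 11 12 13 15 stay [-high tone].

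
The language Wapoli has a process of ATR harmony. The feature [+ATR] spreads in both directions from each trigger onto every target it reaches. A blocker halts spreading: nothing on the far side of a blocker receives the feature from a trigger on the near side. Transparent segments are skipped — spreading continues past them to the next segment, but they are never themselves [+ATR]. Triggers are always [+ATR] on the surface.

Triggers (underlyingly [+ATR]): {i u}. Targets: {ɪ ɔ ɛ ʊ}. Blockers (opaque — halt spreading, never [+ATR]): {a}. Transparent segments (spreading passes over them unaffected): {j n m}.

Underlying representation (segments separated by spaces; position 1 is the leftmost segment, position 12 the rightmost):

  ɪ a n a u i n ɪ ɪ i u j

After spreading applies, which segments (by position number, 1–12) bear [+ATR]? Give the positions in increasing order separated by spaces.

From /u/ at 5 rightward: 6 /i/ is itself a trigger — this domain ends here.
From /u/ at 5 leftward: 4 /a/ blocks.
From /i/ at 6 rightward: 7 /n/ transparent; 8 /ɪ/ → [+ATR]; 9 /ɪ/ → [+ATR]; 10 /i/ is itself a trigger — this domain ends here.
From /i/ at 6 leftward: 5 /u/ is itself a trigger — this domain ends here.
From /i/ at 10 rightward: 11 /u/ is itself a trigger — this domain ends here.
From /i/ at 10 leftward: 9 /ɪ/ → [+ATR]; 8 /ɪ/ → [+ATR]; 7 /n/ transparent; 6 /i/ is itself a trigger — this domain ends here.
From /u/ at 11 rightward: 12 /j/ transparent; word edge.
From /u/ at 11 leftward: 10 /i/ is itself a trigger — this domain ends here.
Target with no active source: position 1 stays [-ATR].

5 6 8 9 10 11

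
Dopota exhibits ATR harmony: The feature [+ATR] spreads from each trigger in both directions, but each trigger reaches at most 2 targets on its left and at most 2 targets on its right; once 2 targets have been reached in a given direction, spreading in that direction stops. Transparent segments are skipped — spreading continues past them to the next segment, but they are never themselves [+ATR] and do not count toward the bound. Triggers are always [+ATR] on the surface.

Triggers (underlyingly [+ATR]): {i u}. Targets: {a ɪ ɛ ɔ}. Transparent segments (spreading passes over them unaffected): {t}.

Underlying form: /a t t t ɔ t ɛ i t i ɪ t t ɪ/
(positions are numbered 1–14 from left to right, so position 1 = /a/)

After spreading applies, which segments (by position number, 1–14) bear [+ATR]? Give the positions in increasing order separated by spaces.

From /i/ at 8 rightward: 9 /t/ transparent; 10 /i/ is itself a trigger — this domain ends here.
From /i/ at 8 leftward: 7 /ɛ/ → [+ATR]; 6 /t/ transparent; 5 /ɔ/ → [+ATR]; bound reached.
From /i/ at 10 rightward: 11 /ɪ/ → [+ATR]; 12 /t/ transparent; 13 /t/ transparent; 14 /ɪ/ → [+ATR]; bound reached.
From /i/ at 10 leftward: 9 /t/ transparent; 8 /i/ is itself a trigger — this domain ends here.
Target with no active source: position 1 stays [-ATR].

5 7 8 10 11 14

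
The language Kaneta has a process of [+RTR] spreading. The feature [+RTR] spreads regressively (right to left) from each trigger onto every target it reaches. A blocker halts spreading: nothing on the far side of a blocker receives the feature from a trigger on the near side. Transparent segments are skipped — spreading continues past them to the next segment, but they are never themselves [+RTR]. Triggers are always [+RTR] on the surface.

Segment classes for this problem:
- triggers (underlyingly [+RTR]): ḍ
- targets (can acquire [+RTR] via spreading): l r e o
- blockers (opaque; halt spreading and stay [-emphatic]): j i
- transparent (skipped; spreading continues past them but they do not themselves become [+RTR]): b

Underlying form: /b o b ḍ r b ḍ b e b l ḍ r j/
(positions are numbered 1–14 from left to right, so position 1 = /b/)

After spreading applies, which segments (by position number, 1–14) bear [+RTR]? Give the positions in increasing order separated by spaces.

From /ḍ/ at 4 leftward: 3 /b/ transparent; 2 /o/ → [+RTR]; 1 /b/ transparent; word edge.
From /ḍ/ at 7 leftward: 6 /b/ transparent; 5 /r/ → [+RTR]; 4 /ḍ/ is itself a trigger — this domain ends here.
From /ḍ/ at 12 leftward: 11 /l/ → [+RTR]; 10 /b/ transparent; 9 /e/ → [+RTR]; 8 /b/ transparent; 7 /ḍ/ is itself a trigger — this domain ends here.
Target with no active source: position 13 stays [-emphatic].

2 4 5 7 9 11 12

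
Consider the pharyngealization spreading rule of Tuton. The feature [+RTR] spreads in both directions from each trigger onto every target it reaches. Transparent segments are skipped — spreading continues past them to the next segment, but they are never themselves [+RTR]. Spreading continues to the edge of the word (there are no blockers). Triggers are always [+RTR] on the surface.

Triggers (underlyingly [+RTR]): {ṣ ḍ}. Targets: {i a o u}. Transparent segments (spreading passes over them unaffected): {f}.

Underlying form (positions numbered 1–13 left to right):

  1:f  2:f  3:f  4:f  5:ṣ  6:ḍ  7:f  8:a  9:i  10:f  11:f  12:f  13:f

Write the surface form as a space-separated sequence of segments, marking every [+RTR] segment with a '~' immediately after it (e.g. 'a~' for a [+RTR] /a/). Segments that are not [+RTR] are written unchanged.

From /ṣ/ at 5 rightward: 6 /ḍ/ is itself a trigger — this domain ends here.
From /ṣ/ at 5 leftward: 4 /f/ transparent; 3 /f/ transparent; 2 /f/ transparent; 1 /f/ transparent; word edge.
From /ḍ/ at 6 rightward: 7 /f/ transparent; 8 /a/ → [+RTR]; 9 /i/ → [+RTR]; 10 /f/ transparent; 11 /f/ transparent; 12 /f/ transparent; 13 /f/ transparent; word edge.
From /ḍ/ at 6 leftward: 5 /ṣ/ is itself a trigger — this domain ends here.
[+RTR] positions on the surface: 5 6 8 9.

f f f f ṣ~ ḍ~ f a~ i~ f f f f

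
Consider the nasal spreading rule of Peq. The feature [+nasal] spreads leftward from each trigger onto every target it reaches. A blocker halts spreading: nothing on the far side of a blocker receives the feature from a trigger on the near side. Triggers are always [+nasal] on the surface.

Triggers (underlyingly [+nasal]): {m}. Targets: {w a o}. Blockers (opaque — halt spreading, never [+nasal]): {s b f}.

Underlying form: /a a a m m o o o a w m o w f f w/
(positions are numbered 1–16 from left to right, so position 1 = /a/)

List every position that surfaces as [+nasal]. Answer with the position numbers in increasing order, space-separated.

From /m/ at 4 leftward: 3 /a/ → [+nasal]; 2 /a/ → [+nasal]; 1 /a/ → [+nasal]; word edge.
From /m/ at 5 leftward: 4 /m/ is itself a trigger — this domain ends here.
From /m/ at 11 leftward: 10 /w/ → [+nasal]; 9 /a/ → [+nasal]; 8 /o/ → [+nasal]; 7 /o/ → [+nasal]; 6 /o/ → [+nasal]; 5 /m/ is itself a trigger — this domain ends here.
Targets with no active source: positions 12 13 16 stay [-nasal].

1 2 3 4 5 6 7 8 9 10 11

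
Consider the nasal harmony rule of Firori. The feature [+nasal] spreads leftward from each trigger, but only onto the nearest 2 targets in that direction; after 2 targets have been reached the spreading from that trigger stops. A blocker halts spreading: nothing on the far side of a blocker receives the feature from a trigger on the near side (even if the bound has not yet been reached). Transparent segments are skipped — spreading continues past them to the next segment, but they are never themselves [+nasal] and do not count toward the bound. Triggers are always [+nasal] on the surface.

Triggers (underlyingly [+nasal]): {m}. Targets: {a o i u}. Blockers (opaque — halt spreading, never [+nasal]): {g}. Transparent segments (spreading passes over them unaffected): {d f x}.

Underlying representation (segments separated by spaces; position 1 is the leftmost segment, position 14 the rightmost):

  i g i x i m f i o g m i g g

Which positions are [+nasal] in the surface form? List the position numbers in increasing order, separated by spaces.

From /m/ at 6 leftward: 5 /i/ → [+nasal]; 4 /x/ transparent; 3 /i/ → [+nasal]; bound reached.
From /m/ at 11 leftward: 10 /g/ blocks.
Targets with no active source: positions 1 8 9 12 stay [-nasal].

3 5 6 11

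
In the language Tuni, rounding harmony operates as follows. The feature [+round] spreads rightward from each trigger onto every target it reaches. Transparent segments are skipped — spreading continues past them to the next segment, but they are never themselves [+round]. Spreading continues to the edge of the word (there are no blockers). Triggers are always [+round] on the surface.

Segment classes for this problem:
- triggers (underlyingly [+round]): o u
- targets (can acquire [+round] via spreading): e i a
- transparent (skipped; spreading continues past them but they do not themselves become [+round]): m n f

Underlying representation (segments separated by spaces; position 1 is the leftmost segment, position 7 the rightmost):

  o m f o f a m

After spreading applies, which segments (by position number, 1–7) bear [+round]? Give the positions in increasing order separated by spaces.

From /o/ at 1 rightward: 2 /m/ transparent; 3 /f/ transparent; 4 /o/ is itself a trigger — this domain ends here.
From /o/ at 4 rightward: 5 /f/ transparent; 6 /a/ → [+round]; 7 /m/ transparent; word edge.

1 4 6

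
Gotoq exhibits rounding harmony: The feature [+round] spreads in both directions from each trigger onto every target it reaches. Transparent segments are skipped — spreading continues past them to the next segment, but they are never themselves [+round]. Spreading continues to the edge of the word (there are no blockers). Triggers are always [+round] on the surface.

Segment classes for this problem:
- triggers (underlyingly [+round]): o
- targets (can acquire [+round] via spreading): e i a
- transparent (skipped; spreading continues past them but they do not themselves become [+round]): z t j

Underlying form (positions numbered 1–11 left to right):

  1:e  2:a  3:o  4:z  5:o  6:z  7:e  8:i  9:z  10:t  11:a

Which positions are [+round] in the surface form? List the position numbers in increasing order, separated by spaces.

1 2 3 5 7 8 11

From /o/ at 3 rightward: 4 /z/ transparent; 5 /o/ is itself a trigger — this domain ends here.
From /o/ at 3 leftward: 2 /a/ → [+round]; 1 /e/ → [+round]; word edge.
From /o/ at 5 rightward: 6 /z/ transparent; 7 /e/ → [+round]; 8 /i/ → [+round]; 9 /z/ transparent; 10 /t/ transparent; 11 /a/ → [+round]; word edge.
From /o/ at 5 leftward: 4 /z/ transparent; 3 /o/ is itself a trigger — this domain ends here.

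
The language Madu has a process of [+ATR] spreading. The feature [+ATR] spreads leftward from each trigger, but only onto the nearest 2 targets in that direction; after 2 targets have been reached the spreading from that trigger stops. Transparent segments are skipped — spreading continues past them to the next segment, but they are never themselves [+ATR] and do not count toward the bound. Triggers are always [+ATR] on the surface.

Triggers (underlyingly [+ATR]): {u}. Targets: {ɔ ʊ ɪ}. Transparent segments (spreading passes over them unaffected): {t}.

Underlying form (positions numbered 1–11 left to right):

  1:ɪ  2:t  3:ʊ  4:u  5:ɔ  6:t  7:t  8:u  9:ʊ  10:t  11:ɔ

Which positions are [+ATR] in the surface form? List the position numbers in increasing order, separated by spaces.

From /u/ at 4 leftward: 3 /ʊ/ → [+ATR]; 2 /t/ transparent; 1 /ɪ/ → [+ATR]; bound reached.
From /u/ at 8 leftward: 7 /t/ transparent; 6 /t/ transparent; 5 /ɔ/ → [+ATR]; 4 /u/ is itself a trigger — this domain ends here.
Targets with no active source: positions 9 11 stay [-ATR].

1 3 4 5 8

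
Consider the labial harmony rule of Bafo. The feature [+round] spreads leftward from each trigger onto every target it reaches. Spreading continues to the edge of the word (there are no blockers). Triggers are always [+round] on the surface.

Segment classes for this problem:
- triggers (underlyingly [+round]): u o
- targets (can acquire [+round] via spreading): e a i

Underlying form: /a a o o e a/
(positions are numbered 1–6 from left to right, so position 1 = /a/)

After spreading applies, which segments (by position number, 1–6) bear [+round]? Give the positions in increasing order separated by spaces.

From /o/ at 3 leftward: 2 /a/ → [+round]; 1 /a/ → [+round]; word edge.
From /o/ at 4 leftward: 3 /o/ is itself a trigger — this domain ends here.
Targets with no active source: positions 5 6 stay [-round].

1 2 3 4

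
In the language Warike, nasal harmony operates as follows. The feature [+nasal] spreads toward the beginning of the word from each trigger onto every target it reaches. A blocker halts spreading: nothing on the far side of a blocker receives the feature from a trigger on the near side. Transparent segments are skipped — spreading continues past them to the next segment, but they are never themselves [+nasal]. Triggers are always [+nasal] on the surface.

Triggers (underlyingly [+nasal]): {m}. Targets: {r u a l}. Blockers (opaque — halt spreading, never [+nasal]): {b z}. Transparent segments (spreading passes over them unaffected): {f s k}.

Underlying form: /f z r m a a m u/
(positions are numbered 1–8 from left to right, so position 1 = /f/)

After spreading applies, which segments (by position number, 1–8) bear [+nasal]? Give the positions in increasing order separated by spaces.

3 4 5 6 7

From /m/ at 4 leftward: 3 /r/ → [+nasal]; 2 /z/ blocks.
From /m/ at 7 leftward: 6 /a/ → [+nasal]; 5 /a/ → [+nasal]; 4 /m/ is itself a trigger — this domain ends here.
Target with no active source: position 8 stays [-nasal].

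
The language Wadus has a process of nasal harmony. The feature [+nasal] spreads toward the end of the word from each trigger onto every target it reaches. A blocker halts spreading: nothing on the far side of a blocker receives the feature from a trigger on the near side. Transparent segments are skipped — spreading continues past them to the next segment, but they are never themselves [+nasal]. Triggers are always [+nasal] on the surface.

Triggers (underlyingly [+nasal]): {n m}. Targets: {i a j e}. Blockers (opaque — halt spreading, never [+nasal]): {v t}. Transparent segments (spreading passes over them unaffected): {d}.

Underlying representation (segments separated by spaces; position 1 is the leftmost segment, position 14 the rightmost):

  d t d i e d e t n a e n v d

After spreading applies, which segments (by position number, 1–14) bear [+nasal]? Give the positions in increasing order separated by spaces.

From /n/ at 9 rightward: 10 /a/ → [+nasal]; 11 /e/ → [+nasal]; 12 /n/ is itself a trigger — this domain ends here.
From /n/ at 12 rightward: 13 /v/ blocks.
Targets with no active source: positions 4 5 7 stay [-nasal].

9 10 11 12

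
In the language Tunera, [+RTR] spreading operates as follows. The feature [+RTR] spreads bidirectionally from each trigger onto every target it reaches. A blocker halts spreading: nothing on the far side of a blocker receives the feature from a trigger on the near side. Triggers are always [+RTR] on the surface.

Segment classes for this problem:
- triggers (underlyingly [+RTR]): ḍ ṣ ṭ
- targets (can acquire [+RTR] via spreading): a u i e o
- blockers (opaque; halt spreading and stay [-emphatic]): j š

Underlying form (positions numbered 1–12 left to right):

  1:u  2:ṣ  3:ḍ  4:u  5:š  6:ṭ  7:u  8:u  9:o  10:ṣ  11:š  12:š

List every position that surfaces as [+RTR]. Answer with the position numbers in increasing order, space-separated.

1 2 3 4 6 7 8 9 10

From /ṣ/ at 2 rightward: 3 /ḍ/ is itself a trigger — this domain ends here.
From /ṣ/ at 2 leftward: 1 /u/ → [+RTR]; word edge.
From /ḍ/ at 3 rightward: 4 /u/ → [+RTR]; 5 /š/ blocks.
From /ḍ/ at 3 leftward: 2 /ṣ/ is itself a trigger — this domain ends here.
From /ṭ/ at 6 rightward: 7 /u/ → [+RTR]; 8 /u/ → [+RTR]; 9 /o/ → [+RTR]; 10 /ṣ/ is itself a trigger — this domain ends here.
From /ṭ/ at 6 leftward: 5 /š/ blocks.
From /ṣ/ at 10 rightward: 11 /š/ blocks.
From /ṣ/ at 10 leftward: 9 /o/ → [+RTR]; 8 /u/ → [+RTR]; 7 /u/ → [+RTR]; 6 /ṭ/ is itself a trigger — this domain ends here.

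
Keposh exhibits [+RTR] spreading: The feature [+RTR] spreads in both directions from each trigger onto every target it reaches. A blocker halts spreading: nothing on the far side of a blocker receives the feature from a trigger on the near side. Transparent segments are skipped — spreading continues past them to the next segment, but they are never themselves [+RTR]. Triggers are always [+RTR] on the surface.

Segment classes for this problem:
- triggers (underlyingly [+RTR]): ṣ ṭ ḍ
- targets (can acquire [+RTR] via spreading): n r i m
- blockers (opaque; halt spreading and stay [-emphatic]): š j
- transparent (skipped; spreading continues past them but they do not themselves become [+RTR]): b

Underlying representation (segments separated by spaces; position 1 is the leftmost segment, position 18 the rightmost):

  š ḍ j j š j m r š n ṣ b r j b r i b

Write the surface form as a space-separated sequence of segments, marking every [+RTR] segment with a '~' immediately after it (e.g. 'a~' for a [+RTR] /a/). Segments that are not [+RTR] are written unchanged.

From /ḍ/ at 2 rightward: 3 /j/ blocks.
From /ḍ/ at 2 leftward: 1 /š/ blocks.
From /ṣ/ at 11 rightward: 12 /b/ transparent; 13 /r/ → [+RTR]; 14 /j/ blocks.
From /ṣ/ at 11 leftward: 10 /n/ → [+RTR]; 9 /š/ blocks.
Targets with no active source: positions 7 8 16 17 stay [-emphatic].
[+RTR] positions on the surface: 2 10 11 13.

š ḍ~ j j š j m r š n~ ṣ~ b r~ j b r i b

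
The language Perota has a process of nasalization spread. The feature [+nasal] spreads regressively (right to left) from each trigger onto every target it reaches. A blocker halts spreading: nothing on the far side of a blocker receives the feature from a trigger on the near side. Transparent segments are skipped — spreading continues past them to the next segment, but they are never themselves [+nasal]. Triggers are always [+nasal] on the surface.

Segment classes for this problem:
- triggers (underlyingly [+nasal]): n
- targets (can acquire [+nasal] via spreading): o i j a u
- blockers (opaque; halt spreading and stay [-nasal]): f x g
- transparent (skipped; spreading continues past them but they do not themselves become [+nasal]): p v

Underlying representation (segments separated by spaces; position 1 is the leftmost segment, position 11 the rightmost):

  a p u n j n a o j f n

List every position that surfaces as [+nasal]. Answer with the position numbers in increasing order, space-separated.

1 3 4 5 6 11

From /n/ at 4 leftward: 3 /u/ → [+nasal]; 2 /p/ transparent; 1 /a/ → [+nasal]; word edge.
From /n/ at 6 leftward: 5 /j/ → [+nasal]; 4 /n/ is itself a trigger — this domain ends here.
From /n/ at 11 leftward: 10 /f/ blocks.
Targets with no active source: positions 7 8 9 stay [-nasal].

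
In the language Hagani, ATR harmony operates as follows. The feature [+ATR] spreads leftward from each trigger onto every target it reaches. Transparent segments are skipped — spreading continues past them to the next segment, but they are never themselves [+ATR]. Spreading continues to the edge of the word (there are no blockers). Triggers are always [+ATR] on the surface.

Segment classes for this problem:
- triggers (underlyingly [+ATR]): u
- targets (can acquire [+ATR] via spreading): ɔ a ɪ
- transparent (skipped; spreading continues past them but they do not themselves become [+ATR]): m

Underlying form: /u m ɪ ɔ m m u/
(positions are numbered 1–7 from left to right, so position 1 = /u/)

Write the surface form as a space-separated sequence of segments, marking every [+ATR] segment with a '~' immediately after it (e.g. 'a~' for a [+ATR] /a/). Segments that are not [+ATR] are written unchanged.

From /u/ at 1 leftward: word edge.
From /u/ at 7 leftward: 6 /m/ transparent; 5 /m/ transparent; 4 /ɔ/ → [+ATR]; 3 /ɪ/ → [+ATR]; 2 /m/ transparent; 1 /u/ is itself a trigger — this domain ends here.
[+ATR] positions on the surface: 1 3 4 7.

u~ m ɪ~ ɔ~ m m u~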